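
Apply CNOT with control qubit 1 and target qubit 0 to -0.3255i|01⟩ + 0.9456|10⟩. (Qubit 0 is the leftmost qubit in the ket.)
0.9456|10⟩ - 0.3255i|11⟩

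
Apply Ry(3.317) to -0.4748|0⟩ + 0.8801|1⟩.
-0.8351|0⟩ - 0.5501|1⟩

Ry(3.317) = [[cos(θ/2), −sin(θ/2)], [sin(θ/2), cos(θ/2)]]; θ = 3.317, cos(θ/2) ≈ -0.0875913, sin(θ/2) ≈ 0.996156.
With a = amp(|0⟩) = -0.4748 and b = amp(|1⟩) = 0.8801:
new amp(|0⟩) = (-0.0875913)·a + (-0.996156)·b = -0.8351
new amp(|1⟩) = (0.996156)·a + (-0.0875913)·b = -0.5501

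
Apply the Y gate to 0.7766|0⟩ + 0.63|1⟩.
-0.63i|0⟩ + 0.7766i|1⟩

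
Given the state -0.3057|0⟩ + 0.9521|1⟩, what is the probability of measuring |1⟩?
0.9065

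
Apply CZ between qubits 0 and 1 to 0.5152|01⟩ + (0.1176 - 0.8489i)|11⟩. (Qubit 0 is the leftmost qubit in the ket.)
0.5152|01⟩ + (-0.1176 + 0.8489i)|11⟩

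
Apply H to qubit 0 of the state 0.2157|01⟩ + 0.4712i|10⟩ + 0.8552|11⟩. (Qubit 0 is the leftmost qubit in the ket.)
0.3332i|00⟩ + 0.7572|01⟩ - 0.3332i|10⟩ - 0.4522|11⟩

H on qubit 0 mixes each pair of kets that differ only in qubit 0: amplitudes (a, b) of (|…0…⟩, |…1…⟩) become ((a + b)/√2, (a − b)/√2). Kets absent from the input have amplitude 0.
(|00⟩, |10⟩): (a, b) = (0, 0.4712i) → (0.3332i, -0.3332i)
(|01⟩, |11⟩): (a, b) = (0.2157, 0.8552) → (0.7572, -0.4522)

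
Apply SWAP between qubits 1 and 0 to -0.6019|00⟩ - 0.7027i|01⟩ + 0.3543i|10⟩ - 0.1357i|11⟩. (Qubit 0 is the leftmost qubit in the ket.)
-0.6019|00⟩ + 0.3543i|01⟩ - 0.7027i|10⟩ - 0.1357i|11⟩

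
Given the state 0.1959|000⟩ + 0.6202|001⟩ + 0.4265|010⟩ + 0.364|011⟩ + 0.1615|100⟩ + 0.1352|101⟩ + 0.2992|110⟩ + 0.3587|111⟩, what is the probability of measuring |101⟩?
0.01828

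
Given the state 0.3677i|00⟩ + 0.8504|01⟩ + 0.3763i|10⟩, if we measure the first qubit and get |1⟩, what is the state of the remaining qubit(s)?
i|0⟩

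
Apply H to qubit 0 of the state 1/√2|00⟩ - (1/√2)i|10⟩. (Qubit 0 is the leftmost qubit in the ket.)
(1/2 - (1/2)i)|00⟩ + (1/2 + (1/2)i)|10⟩

H on qubit 0 mixes each pair of kets that differ only in qubit 0: amplitudes (a, b) of (|…0…⟩, |…1…⟩) become ((a + b)/√2, (a − b)/√2). Kets absent from the input have amplitude 0.
(|00⟩, |10⟩): (a, b) = (1/√2, -(1/√2)i) → ((1/2 - (1/2)i), (1/2 + (1/2)i))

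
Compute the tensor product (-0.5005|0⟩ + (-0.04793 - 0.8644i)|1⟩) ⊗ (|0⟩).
-0.5005|00⟩ + (-0.04793 - 0.8644i)|10⟩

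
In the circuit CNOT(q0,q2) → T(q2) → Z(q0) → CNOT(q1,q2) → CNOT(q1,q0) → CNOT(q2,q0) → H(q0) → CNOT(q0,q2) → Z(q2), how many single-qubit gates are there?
4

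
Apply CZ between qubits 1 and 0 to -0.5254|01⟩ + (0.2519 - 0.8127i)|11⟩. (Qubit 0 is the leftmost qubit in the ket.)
-0.5254|01⟩ + (-0.2519 + 0.8127i)|11⟩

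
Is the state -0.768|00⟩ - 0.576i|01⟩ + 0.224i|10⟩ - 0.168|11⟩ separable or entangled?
Separable

Writing the state as a|00⟩ + b|01⟩ + c|10⟩ + d|11⟩, it is a product state iff ad − bc = 0.
Here (a, b, c, d) = (-0.768, -0.576i, 0.224i, -0.168): ad − bc = (-0.768)(-0.168) − (-0.576i)(0.224i) = 0, so the state is separable.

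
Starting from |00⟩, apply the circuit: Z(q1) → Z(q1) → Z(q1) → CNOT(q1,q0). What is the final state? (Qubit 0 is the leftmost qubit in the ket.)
|00⟩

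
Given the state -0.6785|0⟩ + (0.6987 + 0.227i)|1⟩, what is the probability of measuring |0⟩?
0.4604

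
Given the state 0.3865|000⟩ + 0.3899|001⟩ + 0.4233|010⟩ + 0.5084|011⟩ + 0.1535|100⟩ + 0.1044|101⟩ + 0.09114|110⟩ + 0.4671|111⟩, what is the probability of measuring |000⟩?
0.1494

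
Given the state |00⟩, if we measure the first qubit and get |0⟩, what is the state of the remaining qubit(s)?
|0⟩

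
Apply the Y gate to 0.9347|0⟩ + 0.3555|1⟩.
-0.3555i|0⟩ + 0.9347i|1⟩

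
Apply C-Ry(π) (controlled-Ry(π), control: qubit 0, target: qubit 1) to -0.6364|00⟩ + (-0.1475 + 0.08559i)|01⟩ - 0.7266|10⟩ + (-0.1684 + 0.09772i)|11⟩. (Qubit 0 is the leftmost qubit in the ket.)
-0.6364|00⟩ + (-0.1475 + 0.08559i)|01⟩ + (0.1684 - 0.09772i)|10⟩ - 0.7266|11⟩

C-Ry(π) leaves the control-|0⟩ kets |00⟩, |01⟩ unchanged and applies Ry(π) to qubit 1 on the control-|1⟩ pair (|10⟩, |11⟩).
Ry(π) = [[cos(θ/2), −sin(θ/2)], [sin(θ/2), cos(θ/2)]]; θ = π, cos(θ/2) ≈ 0, sin(θ/2) ≈ 1.
With a = amp(|10⟩) = -0.7266 and b = amp(|11⟩) = (-0.1684 + 0.09772i):
new amp(|10⟩) = (-1)·b = (0.1684 - 0.09772i)
new amp(|11⟩) = (1)·a = -0.7266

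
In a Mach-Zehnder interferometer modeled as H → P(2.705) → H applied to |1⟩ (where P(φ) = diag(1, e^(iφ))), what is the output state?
(0.9531 - 0.2114i)|0⟩ + (0.0469 + 0.2114i)|1⟩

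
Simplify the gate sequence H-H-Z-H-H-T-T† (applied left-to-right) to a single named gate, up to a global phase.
Z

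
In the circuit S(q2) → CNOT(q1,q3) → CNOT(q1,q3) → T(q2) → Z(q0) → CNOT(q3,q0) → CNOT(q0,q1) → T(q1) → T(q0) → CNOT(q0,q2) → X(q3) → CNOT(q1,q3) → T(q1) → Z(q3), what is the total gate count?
14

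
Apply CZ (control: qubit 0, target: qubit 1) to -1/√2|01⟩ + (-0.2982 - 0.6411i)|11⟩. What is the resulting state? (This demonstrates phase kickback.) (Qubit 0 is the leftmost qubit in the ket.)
-1/√2|01⟩ + (0.2982 + 0.6411i)|11⟩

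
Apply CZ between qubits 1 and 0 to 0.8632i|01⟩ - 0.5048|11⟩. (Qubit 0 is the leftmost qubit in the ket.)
0.8632i|01⟩ + 0.5048|11⟩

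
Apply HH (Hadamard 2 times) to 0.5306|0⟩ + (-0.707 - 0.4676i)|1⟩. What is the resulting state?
0.5306|0⟩ + (-0.707 - 0.4676i)|1⟩

H² = I, so an even number of Hadamards cancels: H^2 = I and the state is unchanged.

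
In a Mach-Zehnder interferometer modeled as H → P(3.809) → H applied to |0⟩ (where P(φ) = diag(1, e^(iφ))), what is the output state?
(0.1073 - 0.3095i)|0⟩ + (0.8927 + 0.3095i)|1⟩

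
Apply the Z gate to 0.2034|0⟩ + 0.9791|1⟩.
0.2034|0⟩ - 0.9791|1⟩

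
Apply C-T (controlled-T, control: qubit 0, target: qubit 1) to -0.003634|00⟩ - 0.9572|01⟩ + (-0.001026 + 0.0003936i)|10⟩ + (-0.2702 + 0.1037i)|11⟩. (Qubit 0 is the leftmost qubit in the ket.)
-0.003634|00⟩ - 0.9572|01⟩ + (-0.001026 + 0.0003936i)|10⟩ + (-0.2644 - 0.1177i)|11⟩

C-T leaves the control-|0⟩ kets |00⟩, |01⟩ unchanged and applies T to qubit 1 on the control-|1⟩ pair (|10⟩, |11⟩).
T = [[1, 0], [0, (1/√2 + (1/√2)i)]].
With a = amp(|10⟩) = (-0.001026 + 0.0003936i) and b = amp(|11⟩) = (-0.2702 + 0.1037i):
new amp(|10⟩) = (1)·a = (-0.001026 + 0.0003936i)
new amp(|11⟩) = (1/√2 + (1/√2)i)·b = (-0.2644 - 0.1177i)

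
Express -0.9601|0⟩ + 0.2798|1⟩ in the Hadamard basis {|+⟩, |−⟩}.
-0.481|+⟩ - 0.8767|−⟩

With |ψ⟩ = α|0⟩ + β|1⟩, the Hadamard-basis coefficients are ⟨+|ψ⟩ = (α + β)/√2 and ⟨−|ψ⟩ = (α − β)/√2.
Here α = -0.9601, β = 0.2798: (α + β)/√2 = -0.481, (α − β)/√2 = -0.8767.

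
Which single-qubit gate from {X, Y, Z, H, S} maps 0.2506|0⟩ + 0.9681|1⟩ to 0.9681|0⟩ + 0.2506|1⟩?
X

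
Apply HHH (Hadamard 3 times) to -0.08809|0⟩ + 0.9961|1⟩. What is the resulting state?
0.6421|0⟩ - 0.7666|1⟩

H² = I, so H^3 = H: a single Hadamard. With (a, b) = (-0.08809, 0.9961), H gives ((a + b)/√2, (a − b)/√2) = (0.6421, -0.7666).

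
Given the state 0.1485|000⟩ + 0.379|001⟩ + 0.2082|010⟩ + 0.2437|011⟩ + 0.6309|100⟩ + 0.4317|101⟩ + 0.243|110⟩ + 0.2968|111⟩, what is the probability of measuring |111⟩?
0.08809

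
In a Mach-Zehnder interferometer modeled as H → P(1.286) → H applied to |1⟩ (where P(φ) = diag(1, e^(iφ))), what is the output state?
(0.3595 - 0.4799i)|0⟩ + (0.6405 + 0.4799i)|1⟩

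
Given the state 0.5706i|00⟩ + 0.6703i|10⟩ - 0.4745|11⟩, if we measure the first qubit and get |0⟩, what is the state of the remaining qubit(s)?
i|0⟩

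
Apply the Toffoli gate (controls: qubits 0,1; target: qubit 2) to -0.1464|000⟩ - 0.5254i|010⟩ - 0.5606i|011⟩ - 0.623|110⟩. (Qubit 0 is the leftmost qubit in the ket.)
-0.1464|000⟩ - 0.5254i|010⟩ - 0.5606i|011⟩ - 0.623|111⟩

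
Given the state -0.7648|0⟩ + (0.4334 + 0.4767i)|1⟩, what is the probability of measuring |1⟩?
0.4151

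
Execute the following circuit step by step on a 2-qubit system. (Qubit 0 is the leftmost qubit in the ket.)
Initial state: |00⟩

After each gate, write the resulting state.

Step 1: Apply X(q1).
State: |01⟩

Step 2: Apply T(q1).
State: (1/√2 + (1/√2)i)|01⟩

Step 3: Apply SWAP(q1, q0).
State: (1/√2 + (1/√2)i)|10⟩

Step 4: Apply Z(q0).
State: (-1/√2 - (1/√2)i)|10⟩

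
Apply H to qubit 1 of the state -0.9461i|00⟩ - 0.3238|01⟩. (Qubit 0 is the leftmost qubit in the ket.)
(-0.229 - 0.669i)|00⟩ + (0.229 - 0.669i)|01⟩

H on qubit 1 mixes each pair of kets that differ only in qubit 1: amplitudes (a, b) of (|…0…⟩, |…1…⟩) become ((a + b)/√2, (a − b)/√2). Kets absent from the input have amplitude 0.
(|00⟩, |01⟩): (a, b) = (-0.9461i, -0.3238) → ((-0.229 - 0.669i), (0.229 - 0.669i))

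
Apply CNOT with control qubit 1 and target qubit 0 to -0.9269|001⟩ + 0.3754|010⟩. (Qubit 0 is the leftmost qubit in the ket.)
-0.9269|001⟩ + 0.3754|110⟩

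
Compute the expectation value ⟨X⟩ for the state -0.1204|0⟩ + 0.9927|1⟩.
-0.239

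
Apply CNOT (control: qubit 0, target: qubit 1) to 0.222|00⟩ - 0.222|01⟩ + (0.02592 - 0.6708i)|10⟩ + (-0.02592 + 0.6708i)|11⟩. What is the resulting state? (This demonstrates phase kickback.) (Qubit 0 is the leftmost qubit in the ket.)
0.222|00⟩ - 0.222|01⟩ + (-0.02592 + 0.6708i)|10⟩ + (0.02592 - 0.6708i)|11⟩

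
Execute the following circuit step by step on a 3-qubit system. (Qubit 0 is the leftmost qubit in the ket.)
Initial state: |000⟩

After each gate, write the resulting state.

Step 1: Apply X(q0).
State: |100⟩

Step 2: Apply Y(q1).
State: i|110⟩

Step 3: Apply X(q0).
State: i|010⟩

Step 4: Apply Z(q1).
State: -i|010⟩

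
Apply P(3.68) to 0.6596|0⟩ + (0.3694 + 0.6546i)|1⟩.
0.6596|0⟩ + (0.01852 - 0.7514i)|1⟩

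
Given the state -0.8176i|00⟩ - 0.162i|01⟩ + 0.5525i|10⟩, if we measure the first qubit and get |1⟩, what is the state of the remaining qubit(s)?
i|0⟩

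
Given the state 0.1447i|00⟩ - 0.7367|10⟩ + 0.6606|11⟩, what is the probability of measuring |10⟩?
0.5427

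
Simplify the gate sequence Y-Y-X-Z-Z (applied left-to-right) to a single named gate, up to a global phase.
X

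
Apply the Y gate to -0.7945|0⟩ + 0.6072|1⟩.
-0.6072i|0⟩ - 0.7945i|1⟩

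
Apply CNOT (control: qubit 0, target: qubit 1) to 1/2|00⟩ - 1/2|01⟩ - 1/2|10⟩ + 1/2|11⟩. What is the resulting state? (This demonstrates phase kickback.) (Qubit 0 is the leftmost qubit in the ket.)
1/2|00⟩ - 1/2|01⟩ + 1/2|10⟩ - 1/2|11⟩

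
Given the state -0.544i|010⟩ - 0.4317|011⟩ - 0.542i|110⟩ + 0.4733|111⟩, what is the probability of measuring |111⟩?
0.224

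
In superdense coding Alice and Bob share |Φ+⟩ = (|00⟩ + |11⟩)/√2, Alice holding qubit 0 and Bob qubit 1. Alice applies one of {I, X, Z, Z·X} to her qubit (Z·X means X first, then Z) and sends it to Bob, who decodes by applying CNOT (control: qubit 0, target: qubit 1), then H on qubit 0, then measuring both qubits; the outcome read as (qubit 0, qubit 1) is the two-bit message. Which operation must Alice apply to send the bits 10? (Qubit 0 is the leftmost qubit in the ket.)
Z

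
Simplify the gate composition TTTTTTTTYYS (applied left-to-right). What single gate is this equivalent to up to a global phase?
S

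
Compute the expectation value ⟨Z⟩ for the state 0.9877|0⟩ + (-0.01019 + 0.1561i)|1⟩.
0.9511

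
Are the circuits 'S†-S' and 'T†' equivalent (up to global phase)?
No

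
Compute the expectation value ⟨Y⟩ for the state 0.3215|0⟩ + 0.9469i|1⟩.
0.6089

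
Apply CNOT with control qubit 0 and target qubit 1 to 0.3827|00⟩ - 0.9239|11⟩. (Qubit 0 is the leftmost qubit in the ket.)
0.3827|00⟩ - 0.9239|10⟩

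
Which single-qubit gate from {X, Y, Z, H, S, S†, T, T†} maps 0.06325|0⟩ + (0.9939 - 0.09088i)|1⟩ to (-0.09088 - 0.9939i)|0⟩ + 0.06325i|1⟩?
Y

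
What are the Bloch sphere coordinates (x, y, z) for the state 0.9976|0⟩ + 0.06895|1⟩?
(0.1376, 0, 0.9905)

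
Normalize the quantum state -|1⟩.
-|1⟩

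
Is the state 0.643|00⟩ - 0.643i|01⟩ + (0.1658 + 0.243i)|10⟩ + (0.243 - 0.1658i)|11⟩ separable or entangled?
Separable

Writing the state as a|00⟩ + b|01⟩ + c|10⟩ + d|11⟩, it is a product state iff ad − bc = 0.
Here (a, b, c, d) = (0.643, -0.643i, (0.1658 + 0.243i), (0.243 - 0.1658i)): ad − bc = (0.643)(0.243 - 0.1658i) − (-0.643i)(0.1658 + 0.243i) = 0, so the state is separable.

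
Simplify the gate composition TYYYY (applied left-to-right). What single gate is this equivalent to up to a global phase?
T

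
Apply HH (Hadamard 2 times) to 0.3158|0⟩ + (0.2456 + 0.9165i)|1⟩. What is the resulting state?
0.3158|0⟩ + (0.2456 + 0.9165i)|1⟩

H² = I, so an even number of Hadamards cancels: H^2 = I and the state is unchanged.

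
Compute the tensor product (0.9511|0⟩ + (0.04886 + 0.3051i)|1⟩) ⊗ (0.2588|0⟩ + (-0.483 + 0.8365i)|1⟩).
0.2461|00⟩ + (-0.4594 + 0.7956i)|01⟩ + (0.01264 + 0.07896i)|10⟩ + (-0.2788 - 0.1065i)|11⟩

amp(|b₁b₂…⟩) = product of the factor amplitudes for bits b₁, b₂, …; only kets whose every factor amplitude is nonzero survive.
|00⟩: (0.9511)(0.2588) = 0.2461
|01⟩: (0.9511)(-0.483 + 0.8365i) = (-0.4594 + 0.7956i)
|10⟩: (0.04886 + 0.3051i)(0.2588) = (0.01264 + 0.07896i)
|11⟩: (0.04886 + 0.3051i)(-0.483 + 0.8365i) = (-0.2788 - 0.1065i)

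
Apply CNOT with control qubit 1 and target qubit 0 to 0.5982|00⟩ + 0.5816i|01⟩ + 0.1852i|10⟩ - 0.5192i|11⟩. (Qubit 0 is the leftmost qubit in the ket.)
0.5982|00⟩ - 0.5192i|01⟩ + 0.1852i|10⟩ + 0.5816i|11⟩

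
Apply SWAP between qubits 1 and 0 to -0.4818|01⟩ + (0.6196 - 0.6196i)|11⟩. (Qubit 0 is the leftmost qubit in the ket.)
-0.4818|10⟩ + (0.6196 - 0.6196i)|11⟩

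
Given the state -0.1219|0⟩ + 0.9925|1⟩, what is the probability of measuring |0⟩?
0.01486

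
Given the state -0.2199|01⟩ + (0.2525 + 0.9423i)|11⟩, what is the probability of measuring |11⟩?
0.9517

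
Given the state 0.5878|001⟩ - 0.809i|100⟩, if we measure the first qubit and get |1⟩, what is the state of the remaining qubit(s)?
-i|00⟩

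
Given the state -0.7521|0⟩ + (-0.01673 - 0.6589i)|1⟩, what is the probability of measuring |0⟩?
0.5657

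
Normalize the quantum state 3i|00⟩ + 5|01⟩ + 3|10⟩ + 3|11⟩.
0.416i|00⟩ + 0.6934|01⟩ + 0.416|10⟩ + 0.416|11⟩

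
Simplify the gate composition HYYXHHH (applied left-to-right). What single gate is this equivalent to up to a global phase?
Z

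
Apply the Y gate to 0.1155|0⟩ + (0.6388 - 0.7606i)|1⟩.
(-0.7606 - 0.6388i)|0⟩ + 0.1155i|1⟩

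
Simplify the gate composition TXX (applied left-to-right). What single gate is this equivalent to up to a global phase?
T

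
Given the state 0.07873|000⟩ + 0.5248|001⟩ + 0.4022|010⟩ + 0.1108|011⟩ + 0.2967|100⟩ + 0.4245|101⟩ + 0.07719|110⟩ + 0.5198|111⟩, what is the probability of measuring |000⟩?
0.006198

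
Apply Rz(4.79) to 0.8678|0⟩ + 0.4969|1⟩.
(-0.637 - 0.5894i)|0⟩ + (-0.3647 + 0.3375i)|1⟩

Rz(4.79) = [[e^(−iθ/2), 0], [0, e^(iθ/2)]] with e^(±iθ/2) = cos(θ/2) ± i·sin(θ/2); θ = 4.79, cos(θ/2) ≈ -0.734007, sin(θ/2) ≈ 0.679142.
With a = amp(|0⟩) = 0.8678 and b = amp(|1⟩) = 0.4969:
new amp(|0⟩) = (-0.734007 - 0.679142i)·a = (-0.637 - 0.5894i)
new amp(|1⟩) = (-0.734007 + 0.679142i)·b = (-0.3647 + 0.3375i)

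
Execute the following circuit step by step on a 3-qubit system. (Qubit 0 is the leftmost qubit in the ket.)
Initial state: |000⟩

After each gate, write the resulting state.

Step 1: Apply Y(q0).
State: i|100⟩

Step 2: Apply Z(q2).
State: i|100⟩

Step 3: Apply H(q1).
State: (1/√2)i|100⟩ + (1/√2)i|110⟩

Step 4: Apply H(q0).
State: (1/2)i|000⟩ + (1/2)i|010⟩ - (1/2)i|100⟩ - (1/2)i|110⟩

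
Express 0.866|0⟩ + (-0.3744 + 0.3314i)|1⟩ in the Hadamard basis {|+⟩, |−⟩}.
(0.3476 + 0.2343i)|+⟩ + (0.8771 - 0.2343i)|−⟩

With |ψ⟩ = α|0⟩ + β|1⟩, the Hadamard-basis coefficients are ⟨+|ψ⟩ = (α + β)/√2 and ⟨−|ψ⟩ = (α − β)/√2.
Here α = 0.866, β = (-0.3744 + 0.3314i): (α + β)/√2 = (0.3476 + 0.2343i), (α − β)/√2 = (0.8771 - 0.2343i).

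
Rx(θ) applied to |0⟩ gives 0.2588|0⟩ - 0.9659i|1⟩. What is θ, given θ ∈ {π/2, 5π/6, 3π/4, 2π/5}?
5π/6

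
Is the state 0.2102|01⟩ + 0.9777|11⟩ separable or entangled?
Separable

Writing the state as a|00⟩ + b|01⟩ + c|10⟩ + d|11⟩, it is a product state iff ad − bc = 0.
Here (a, b, c, d) = (0, 0.2102, 0, 0.9777): ad − bc = (0)(0.9777) − (0.2102)(0) = 0, so the state is separable.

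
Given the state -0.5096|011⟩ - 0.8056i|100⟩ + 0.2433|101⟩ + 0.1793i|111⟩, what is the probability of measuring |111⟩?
0.03215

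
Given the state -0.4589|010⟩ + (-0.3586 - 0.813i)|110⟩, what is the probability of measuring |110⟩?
0.7896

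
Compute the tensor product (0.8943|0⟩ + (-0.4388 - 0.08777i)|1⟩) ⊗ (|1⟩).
0.8943|01⟩ + (-0.4388 - 0.08777i)|11⟩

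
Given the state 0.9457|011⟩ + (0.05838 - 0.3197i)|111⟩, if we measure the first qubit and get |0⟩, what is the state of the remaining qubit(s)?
|11⟩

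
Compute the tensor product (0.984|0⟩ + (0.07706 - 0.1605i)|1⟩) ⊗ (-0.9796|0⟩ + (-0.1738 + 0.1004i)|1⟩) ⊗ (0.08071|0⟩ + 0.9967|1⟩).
-0.0778|000⟩ - 0.9607|001⟩ + (-0.0138 + 0.007974i)|010⟩ + (-0.1705 + 0.09847i)|011⟩ + (-0.006093 + 0.01269i)|100⟩ + (-0.07524 + 0.1567i)|101⟩ + (0.0002196 + 0.002876i)|110⟩ + (0.002712 + 0.03551i)|111⟩

amp(|b₁b₂…⟩) = product of the factor amplitudes for bits b₁, b₂, …; only kets whose every factor amplitude is nonzero survive.
|000⟩: (0.984)(-0.9796)(0.08071) = -0.0778
|001⟩: (0.984)(-0.9796)(0.9967) = -0.9607
|010⟩: (0.984)(-0.1738 + 0.1004i)(0.08071) = (-0.0138 + 0.007974i)
|011⟩: (0.984)(-0.1738 + 0.1004i)(0.9967) = (-0.1705 + 0.09847i)
|100⟩: (0.07706 - 0.1605i)(-0.9796)(0.08071) = (-0.006093 + 0.01269i)
|101⟩: (0.07706 - 0.1605i)(-0.9796)(0.9967) = (-0.07524 + 0.1567i)
|110⟩: (0.07706 - 0.1605i)(-0.1738 + 0.1004i)(0.08071) = (0.0002196 + 0.002876i)
|111⟩: (0.07706 - 0.1605i)(-0.1738 + 0.1004i)(0.9967) = (0.002712 + 0.03551i)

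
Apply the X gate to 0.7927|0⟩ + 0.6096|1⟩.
0.6096|0⟩ + 0.7927|1⟩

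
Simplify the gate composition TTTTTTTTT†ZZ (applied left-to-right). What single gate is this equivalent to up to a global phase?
T†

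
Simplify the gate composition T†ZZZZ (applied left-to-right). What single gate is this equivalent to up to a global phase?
T†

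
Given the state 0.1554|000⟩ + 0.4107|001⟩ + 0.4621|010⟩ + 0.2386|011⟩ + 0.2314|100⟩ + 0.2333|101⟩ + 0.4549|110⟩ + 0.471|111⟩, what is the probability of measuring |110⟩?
0.2069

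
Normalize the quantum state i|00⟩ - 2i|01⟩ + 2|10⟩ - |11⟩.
0.3162i|00⟩ - 0.6325i|01⟩ + 0.6325|10⟩ - 0.3162|11⟩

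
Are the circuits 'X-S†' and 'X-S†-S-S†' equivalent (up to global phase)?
Yes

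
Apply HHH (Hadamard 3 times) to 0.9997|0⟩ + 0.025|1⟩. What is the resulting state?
0.7246|0⟩ + 0.6892|1⟩

H² = I, so H^3 = H: a single Hadamard. With (a, b) = (0.9997, 0.025), H gives ((a + b)/√2, (a − b)/√2) = (0.7246, 0.6892).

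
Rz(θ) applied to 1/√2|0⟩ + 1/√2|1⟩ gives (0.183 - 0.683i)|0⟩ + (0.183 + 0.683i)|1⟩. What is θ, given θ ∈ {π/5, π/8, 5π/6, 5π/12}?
5π/6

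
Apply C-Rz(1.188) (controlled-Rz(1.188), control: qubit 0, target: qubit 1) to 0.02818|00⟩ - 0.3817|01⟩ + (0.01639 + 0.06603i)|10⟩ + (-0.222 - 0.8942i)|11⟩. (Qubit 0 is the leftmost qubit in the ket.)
0.02818|00⟩ - 0.3817|01⟩ + (0.05054 + 0.04555i)|10⟩ + (0.3165 - 0.8653i)|11⟩

C-Rz(1.188) leaves the control-|0⟩ kets |00⟩, |01⟩ unchanged and applies Rz(1.188) to qubit 1 on the control-|1⟩ pair (|10⟩, |11⟩).
Rz(1.188) = [[e^(−iθ/2), 0], [0, e^(iθ/2)]] with e^(±iθ/2) = cos(θ/2) ± i·sin(θ/2); θ = 1.188, cos(θ/2) ≈ 0.828709, sin(θ/2) ≈ 0.55968.
With a = amp(|10⟩) = (0.01639 + 0.06603i) and b = amp(|11⟩) = (-0.222 - 0.8942i):
new amp(|10⟩) = (0.828709 - 0.55968i)·a = (0.05054 + 0.04555i)
new amp(|11⟩) = (0.828709 + 0.55968i)·b = (0.3165 - 0.8653i)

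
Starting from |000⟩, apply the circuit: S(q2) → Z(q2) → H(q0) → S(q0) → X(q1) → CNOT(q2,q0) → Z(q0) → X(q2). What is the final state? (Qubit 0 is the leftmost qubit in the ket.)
1/√2|011⟩ - (1/√2)i|111⟩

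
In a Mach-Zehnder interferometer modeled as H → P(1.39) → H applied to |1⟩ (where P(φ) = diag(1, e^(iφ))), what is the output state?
(0.4101 - 0.4919i)|0⟩ + (0.5899 + 0.4919i)|1⟩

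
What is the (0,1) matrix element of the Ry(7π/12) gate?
-0.7934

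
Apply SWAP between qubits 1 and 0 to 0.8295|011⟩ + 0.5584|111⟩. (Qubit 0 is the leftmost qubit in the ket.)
0.8295|101⟩ + 0.5584|111⟩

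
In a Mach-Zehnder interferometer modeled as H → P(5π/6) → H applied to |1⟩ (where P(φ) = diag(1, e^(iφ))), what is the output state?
(0.933 - 0.25i)|0⟩ + (0.06699 + 0.25i)|1⟩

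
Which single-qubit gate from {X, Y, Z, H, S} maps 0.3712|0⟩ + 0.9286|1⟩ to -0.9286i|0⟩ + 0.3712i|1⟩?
Y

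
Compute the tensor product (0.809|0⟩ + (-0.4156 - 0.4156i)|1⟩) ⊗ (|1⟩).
0.809|01⟩ + (-0.4156 - 0.4156i)|11⟩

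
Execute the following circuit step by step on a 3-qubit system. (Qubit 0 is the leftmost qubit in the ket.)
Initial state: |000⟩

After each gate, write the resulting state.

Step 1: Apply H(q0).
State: 1/√2|000⟩ + 1/√2|100⟩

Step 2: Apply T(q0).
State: 1/√2|000⟩ + (1/2 + (1/2)i)|100⟩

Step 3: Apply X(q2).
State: 1/√2|001⟩ + (1/2 + (1/2)i)|101⟩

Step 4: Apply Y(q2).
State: -(1/√2)i|000⟩ + (1/2 - (1/2)i)|100⟩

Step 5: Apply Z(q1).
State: -(1/√2)i|000⟩ + (1/2 - (1/2)i)|100⟩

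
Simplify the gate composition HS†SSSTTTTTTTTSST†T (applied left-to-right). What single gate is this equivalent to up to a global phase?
H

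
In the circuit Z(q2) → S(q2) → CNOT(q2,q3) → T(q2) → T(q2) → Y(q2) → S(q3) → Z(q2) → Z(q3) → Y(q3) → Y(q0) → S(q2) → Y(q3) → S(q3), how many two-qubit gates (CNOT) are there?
1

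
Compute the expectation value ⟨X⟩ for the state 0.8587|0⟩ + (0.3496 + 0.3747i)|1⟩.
0.6004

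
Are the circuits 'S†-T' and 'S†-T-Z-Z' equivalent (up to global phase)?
Yes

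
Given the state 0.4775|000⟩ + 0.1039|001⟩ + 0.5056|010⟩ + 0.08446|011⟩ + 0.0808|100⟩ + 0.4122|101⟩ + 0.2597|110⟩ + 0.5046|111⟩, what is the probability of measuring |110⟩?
0.06744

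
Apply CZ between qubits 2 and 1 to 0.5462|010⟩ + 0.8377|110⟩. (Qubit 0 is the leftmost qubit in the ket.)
0.5462|010⟩ + 0.8377|110⟩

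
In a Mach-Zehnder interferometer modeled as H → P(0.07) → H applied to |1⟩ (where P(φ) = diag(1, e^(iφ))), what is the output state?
(0.001224 - 0.03497i)|0⟩ + (0.9988 + 0.03497i)|1⟩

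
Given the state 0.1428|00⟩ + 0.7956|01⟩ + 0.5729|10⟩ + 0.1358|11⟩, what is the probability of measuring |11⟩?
0.01844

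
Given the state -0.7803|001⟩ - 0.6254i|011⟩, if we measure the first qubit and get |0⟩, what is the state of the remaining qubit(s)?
-0.7803|01⟩ - 0.6254i|11⟩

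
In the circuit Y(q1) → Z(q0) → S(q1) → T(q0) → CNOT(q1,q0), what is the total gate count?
5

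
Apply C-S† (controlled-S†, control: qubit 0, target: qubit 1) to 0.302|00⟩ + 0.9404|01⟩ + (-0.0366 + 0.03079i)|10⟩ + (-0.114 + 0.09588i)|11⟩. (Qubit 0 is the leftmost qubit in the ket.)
0.302|00⟩ + 0.9404|01⟩ + (-0.0366 + 0.03079i)|10⟩ + (0.09588 + 0.114i)|11⟩

C-S† leaves the control-|0⟩ kets |00⟩, |01⟩ unchanged and applies S† to qubit 1 on the control-|1⟩ pair (|10⟩, |11⟩).
S† = [[1, 0], [0, -i]].
With a = amp(|10⟩) = (-0.0366 + 0.03079i) and b = amp(|11⟩) = (-0.114 + 0.09588i):
new amp(|10⟩) = (1)·a = (-0.0366 + 0.03079i)
new amp(|11⟩) = (-i)·b = (0.09588 + 0.114i)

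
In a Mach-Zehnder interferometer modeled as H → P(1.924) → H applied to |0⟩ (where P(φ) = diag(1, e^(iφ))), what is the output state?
(0.327 + 0.4691i)|0⟩ + (0.673 - 0.4691i)|1⟩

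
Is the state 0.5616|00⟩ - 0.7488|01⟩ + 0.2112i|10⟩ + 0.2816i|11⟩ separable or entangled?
Entangled

Writing the state as a|00⟩ + b|01⟩ + c|10⟩ + d|11⟩, it is a product state iff ad − bc = 0.
Here (a, b, c, d) = (0.5616, -0.7488, 0.2112i, 0.2816i): ad − bc = (0.5616)(0.2816i) − (-0.7488)(0.2112i) = 0.3163i ≠ 0, so the state is entangled.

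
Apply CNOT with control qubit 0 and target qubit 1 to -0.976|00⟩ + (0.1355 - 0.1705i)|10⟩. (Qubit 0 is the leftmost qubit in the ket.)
-0.976|00⟩ + (0.1355 - 0.1705i)|11⟩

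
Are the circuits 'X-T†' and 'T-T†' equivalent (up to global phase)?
No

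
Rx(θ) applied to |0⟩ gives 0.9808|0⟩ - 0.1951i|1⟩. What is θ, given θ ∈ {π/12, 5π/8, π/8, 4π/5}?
π/8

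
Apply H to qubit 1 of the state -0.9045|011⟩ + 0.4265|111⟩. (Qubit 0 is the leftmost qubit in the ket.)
-0.6396|001⟩ + 0.6396|011⟩ + 0.3016|101⟩ - 0.3016|111⟩

H on qubit 1 mixes each pair of kets that differ only in qubit 1: amplitudes (a, b) of (|…0…⟩, |…1…⟩) become ((a + b)/√2, (a − b)/√2). Kets absent from the input have amplitude 0.
(|001⟩, |011⟩): (a, b) = (0, -0.9045) → (-0.6396, 0.6396)
(|101⟩, |111⟩): (a, b) = (0, 0.4265) → (0.3016, -0.3016)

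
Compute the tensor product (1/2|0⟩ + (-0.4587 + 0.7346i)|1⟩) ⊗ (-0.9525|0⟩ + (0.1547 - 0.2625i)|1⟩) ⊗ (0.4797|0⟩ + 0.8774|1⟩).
-0.2285|000⟩ - 0.4179|001⟩ + (0.0371 - 0.06296i)|010⟩ + (0.06787 - 0.1152i)|011⟩ + (0.2096 - 0.3356i)|100⟩ + (0.3833 - 0.6139i)|101⟩ + (0.05846 + 0.1123i)|110⟩ + (0.1069 + 0.2054i)|111⟩

amp(|b₁b₂…⟩) = product of the factor amplitudes for bits b₁, b₂, …; only kets whose every factor amplitude is nonzero survive.
|000⟩: (1/2)(-0.9525)(0.4797) = -0.2285
|001⟩: (1/2)(-0.9525)(0.8774) = -0.4179
|010⟩: (1/2)(0.1547 - 0.2625i)(0.4797) = (0.0371 - 0.06296i)
|011⟩: (1/2)(0.1547 - 0.2625i)(0.8774) = (0.06787 - 0.1152i)
|100⟩: (-0.4587 + 0.7346i)(-0.9525)(0.4797) = (0.2096 - 0.3356i)
|101⟩: (-0.4587 + 0.7346i)(-0.9525)(0.8774) = (0.3833 - 0.6139i)
|110⟩: (-0.4587 + 0.7346i)(0.1547 - 0.2625i)(0.4797) = (0.05846 + 0.1123i)
|111⟩: (-0.4587 + 0.7346i)(0.1547 - 0.2625i)(0.8774) = (0.1069 + 0.2054i)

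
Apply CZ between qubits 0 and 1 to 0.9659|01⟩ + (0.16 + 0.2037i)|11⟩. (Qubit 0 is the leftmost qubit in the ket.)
0.9659|01⟩ + (-0.16 - 0.2037i)|11⟩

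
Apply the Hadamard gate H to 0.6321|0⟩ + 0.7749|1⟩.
0.9949|0⟩ - 0.101|1⟩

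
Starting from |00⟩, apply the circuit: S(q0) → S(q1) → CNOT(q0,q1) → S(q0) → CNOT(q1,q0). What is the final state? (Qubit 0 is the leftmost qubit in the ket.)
|00⟩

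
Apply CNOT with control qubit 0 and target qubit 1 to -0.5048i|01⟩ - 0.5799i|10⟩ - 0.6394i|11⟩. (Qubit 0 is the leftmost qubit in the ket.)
-0.5048i|01⟩ - 0.6394i|10⟩ - 0.5799i|11⟩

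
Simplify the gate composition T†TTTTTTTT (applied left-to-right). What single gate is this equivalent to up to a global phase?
T†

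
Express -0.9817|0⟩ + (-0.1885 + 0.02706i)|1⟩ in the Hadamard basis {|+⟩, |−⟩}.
(-0.8275 + 0.01913i)|+⟩ + (-0.5609 - 0.01913i)|−⟩

With |ψ⟩ = α|0⟩ + β|1⟩, the Hadamard-basis coefficients are ⟨+|ψ⟩ = (α + β)/√2 and ⟨−|ψ⟩ = (α − β)/√2.
Here α = -0.9817, β = (-0.1885 + 0.02706i): (α + β)/√2 = (-0.8275 + 0.01913i), (α − β)/√2 = (-0.5609 - 0.01913i).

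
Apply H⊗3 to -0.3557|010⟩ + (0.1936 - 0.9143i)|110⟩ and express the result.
(-0.05731 - 0.3233i)|000⟩ + (-0.05731 - 0.3233i)|001⟩ + (0.05731 + 0.3233i)|010⟩ + (0.05731 + 0.3233i)|011⟩ + (-0.1942 + 0.3233i)|100⟩ + (-0.1942 + 0.3233i)|101⟩ + (0.1942 - 0.3233i)|110⟩ + (0.1942 - 0.3233i)|111⟩

H⊗3 gives amp(|y⟩) = (1/2√2) Σ_x (−1)^(x·y) amp(|x⟩), where x·y is the number of positions in which both x and y have a 1.
|000⟩: (-0.3557 + (0.1936 - 0.9143i))/(2√2) = (-0.05731 - 0.3233i)
|001⟩: (-0.3557 + (0.1936 - 0.9143i))/(2√2) = (-0.05731 - 0.3233i)
|010⟩: (0.3557 - (0.1936 - 0.9143i))/(2√2) = (0.05731 + 0.3233i)
|011⟩: (0.3557 - (0.1936 - 0.9143i))/(2√2) = (0.05731 + 0.3233i)
|100⟩: (-0.3557 - (0.1936 - 0.9143i))/(2√2) = (-0.1942 + 0.3233i)
|101⟩: (-0.3557 - (0.1936 - 0.9143i))/(2√2) = (-0.1942 + 0.3233i)
|110⟩: (0.3557 + (0.1936 - 0.9143i))/(2√2) = (0.1942 - 0.3233i)
|111⟩: (0.3557 + (0.1936 - 0.9143i))/(2√2) = (0.1942 - 0.3233i)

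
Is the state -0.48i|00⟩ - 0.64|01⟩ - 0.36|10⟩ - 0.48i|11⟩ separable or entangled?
Entangled

Writing the state as a|00⟩ + b|01⟩ + c|10⟩ + d|11⟩, it is a product state iff ad − bc = 0.
Here (a, b, c, d) = (-0.48i, -0.64, -0.36, -0.48i): ad − bc = (-0.48i)(-0.48i) − (-0.64)(-0.36) = -0.4608 ≠ 0, so the state is entangled.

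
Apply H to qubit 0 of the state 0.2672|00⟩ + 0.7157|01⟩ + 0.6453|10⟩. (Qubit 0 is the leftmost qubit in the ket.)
0.6452|00⟩ + 0.5061|01⟩ - 0.2674|10⟩ + 0.5061|11⟩

H on qubit 0 mixes each pair of kets that differ only in qubit 0: amplitudes (a, b) of (|…0…⟩, |…1…⟩) become ((a + b)/√2, (a − b)/√2). Kets absent from the input have amplitude 0.
(|00⟩, |10⟩): (a, b) = (0.2672, 0.6453) → (0.6452, -0.2674)
(|01⟩, |11⟩): (a, b) = (0.7157, 0) → (0.5061, 0.5061)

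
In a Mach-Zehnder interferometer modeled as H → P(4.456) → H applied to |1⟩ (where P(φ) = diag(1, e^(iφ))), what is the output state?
(0.6268 + 0.4837i)|0⟩ + (0.3732 - 0.4837i)|1⟩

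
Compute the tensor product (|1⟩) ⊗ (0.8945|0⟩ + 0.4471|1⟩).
0.8945|10⟩ + 0.4471|11⟩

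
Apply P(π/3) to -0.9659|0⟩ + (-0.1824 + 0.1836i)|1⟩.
-0.9659|0⟩ + (-0.2502 - 0.06616i)|1⟩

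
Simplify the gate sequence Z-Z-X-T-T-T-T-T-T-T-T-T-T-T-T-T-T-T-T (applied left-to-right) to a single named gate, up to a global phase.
X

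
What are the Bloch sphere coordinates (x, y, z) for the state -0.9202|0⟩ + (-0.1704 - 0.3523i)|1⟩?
(0.3136, 0.6484, 0.6936)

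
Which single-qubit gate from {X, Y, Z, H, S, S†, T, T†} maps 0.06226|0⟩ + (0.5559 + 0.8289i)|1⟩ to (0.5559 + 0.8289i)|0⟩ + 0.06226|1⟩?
X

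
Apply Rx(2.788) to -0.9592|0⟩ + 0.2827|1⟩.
(-0.1687 - 0.2783i)|0⟩ + (0.04972 + 0.9442i)|1⟩

Rx(2.788) = [[cos(θ/2), −i·sin(θ/2)], [−i·sin(θ/2), cos(θ/2)]]; θ = 2.788, cos(θ/2) ≈ 0.175877, sin(θ/2) ≈ 0.984412.
With a = amp(|0⟩) = -0.9592 and b = amp(|1⟩) = 0.2827:
new amp(|0⟩) = (0.175877)·a + (-0.984412i)·b = (-0.1687 - 0.2783i)
new amp(|1⟩) = (-0.984412i)·a + (0.175877)·b = (0.04972 + 0.9442i)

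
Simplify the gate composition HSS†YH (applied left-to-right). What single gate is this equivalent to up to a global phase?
Y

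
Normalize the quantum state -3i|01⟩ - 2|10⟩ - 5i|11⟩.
-0.4867i|01⟩ - 0.3244|10⟩ - 0.8111i|11⟩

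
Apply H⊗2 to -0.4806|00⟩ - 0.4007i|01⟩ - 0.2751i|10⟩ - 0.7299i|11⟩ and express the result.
(-0.2403 - 0.7029i)|00⟩ + (-0.2403 + 0.4278i)|01⟩ + (-0.2403 + 0.3022i)|10⟩ + (-0.2403 - 0.02705i)|11⟩

H⊗2 gives amp(|y⟩) = (1/2) Σ_x (−1)^(x·y) amp(|x⟩), where x·y is the number of positions in which both x and y have a 1.
|00⟩: (-0.4806 - 0.4007i - 0.2751i - 0.7299i)/2 = (-0.2403 - 0.7029i)
|01⟩: (-0.4806 + 0.4007i - 0.2751i + 0.7299i)/2 = (-0.2403 + 0.4278i)
|10⟩: (-0.4806 - 0.4007i + 0.2751i + 0.7299i)/2 = (-0.2403 + 0.3022i)
|11⟩: (-0.4806 + 0.4007i + 0.2751i - 0.7299i)/2 = (-0.2403 - 0.02705i)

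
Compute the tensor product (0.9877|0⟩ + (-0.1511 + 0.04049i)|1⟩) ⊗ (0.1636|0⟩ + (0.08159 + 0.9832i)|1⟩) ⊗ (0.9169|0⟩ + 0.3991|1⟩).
0.1482|000⟩ + 0.06449|001⟩ + (0.07389 + 0.8904i)|010⟩ + (0.03216 + 0.3876i)|011⟩ + (-0.02267 + 0.006074i)|100⟩ + (-0.009866 + 0.002644i)|101⟩ + (-0.04781 - 0.1332i)|110⟩ + (-0.02081 - 0.05797i)|111⟩

amp(|b₁b₂…⟩) = product of the factor amplitudes for bits b₁, b₂, …; only kets whose every factor amplitude is nonzero survive.
|000⟩: (0.9877)(0.1636)(0.9169) = 0.1482
|001⟩: (0.9877)(0.1636)(0.3991) = 0.06449
|010⟩: (0.9877)(0.08159 + 0.9832i)(0.9169) = (0.07389 + 0.8904i)
|011⟩: (0.9877)(0.08159 + 0.9832i)(0.3991) = (0.03216 + 0.3876i)
|100⟩: (-0.1511 + 0.04049i)(0.1636)(0.9169) = (-0.02267 + 0.006074i)
|101⟩: (-0.1511 + 0.04049i)(0.1636)(0.3991) = (-0.009866 + 0.002644i)
|110⟩: (-0.1511 + 0.04049i)(0.08159 + 0.9832i)(0.9169) = (-0.04781 - 0.1332i)
|111⟩: (-0.1511 + 0.04049i)(0.08159 + 0.9832i)(0.3991) = (-0.02081 - 0.05797i)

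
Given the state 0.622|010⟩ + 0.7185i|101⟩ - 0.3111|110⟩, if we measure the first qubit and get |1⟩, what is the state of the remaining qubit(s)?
0.9177i|01⟩ - 0.3973|10⟩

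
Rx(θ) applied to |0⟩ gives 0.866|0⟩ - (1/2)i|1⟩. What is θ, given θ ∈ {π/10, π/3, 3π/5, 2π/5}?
π/3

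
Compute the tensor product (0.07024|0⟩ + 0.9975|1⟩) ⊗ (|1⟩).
0.07024|01⟩ + 0.9975|11⟩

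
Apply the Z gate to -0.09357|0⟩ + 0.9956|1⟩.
-0.09357|0⟩ - 0.9956|1⟩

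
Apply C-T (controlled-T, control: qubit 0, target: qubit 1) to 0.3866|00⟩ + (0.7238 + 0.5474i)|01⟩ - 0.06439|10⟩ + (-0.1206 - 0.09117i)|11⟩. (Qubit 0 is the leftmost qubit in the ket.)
0.3866|00⟩ + (0.7238 + 0.5474i)|01⟩ - 0.06439|10⟩ + (-0.02081 - 0.1497i)|11⟩

C-T leaves the control-|0⟩ kets |00⟩, |01⟩ unchanged and applies T to qubit 1 on the control-|1⟩ pair (|10⟩, |11⟩).
T = [[1, 0], [0, (1/√2 + (1/√2)i)]].
With a = amp(|10⟩) = -0.06439 and b = amp(|11⟩) = (-0.1206 - 0.09117i):
new amp(|10⟩) = (1)·a = -0.06439
new amp(|11⟩) = (1/√2 + (1/√2)i)·b = (-0.02081 - 0.1497i)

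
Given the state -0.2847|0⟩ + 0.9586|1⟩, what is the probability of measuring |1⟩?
0.9189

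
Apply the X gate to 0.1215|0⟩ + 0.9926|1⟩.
0.9926|0⟩ + 0.1215|1⟩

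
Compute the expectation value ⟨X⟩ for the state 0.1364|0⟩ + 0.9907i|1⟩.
0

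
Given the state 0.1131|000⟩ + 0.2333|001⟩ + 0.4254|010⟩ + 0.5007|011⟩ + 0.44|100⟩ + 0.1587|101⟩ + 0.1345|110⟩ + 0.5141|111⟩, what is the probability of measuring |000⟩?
0.01279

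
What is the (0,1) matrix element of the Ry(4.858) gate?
-0.6538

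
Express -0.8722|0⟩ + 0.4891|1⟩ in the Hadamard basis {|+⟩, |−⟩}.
-0.2709|+⟩ - 0.9626|−⟩

With |ψ⟩ = α|0⟩ + β|1⟩, the Hadamard-basis coefficients are ⟨+|ψ⟩ = (α + β)/√2 and ⟨−|ψ⟩ = (α − β)/√2.
Here α = -0.8722, β = 0.4891: (α + β)/√2 = -0.2709, (α − β)/√2 = -0.9626.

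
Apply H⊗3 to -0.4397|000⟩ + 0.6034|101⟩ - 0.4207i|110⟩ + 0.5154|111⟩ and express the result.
(0.2401 - 0.1487i)|000⟩ + (-0.551 - 0.1487i)|001⟩ + (-0.1243 + 0.1487i)|010⟩ + (-0.1866 + 0.1487i)|011⟩ + (-0.551 + 0.1487i)|100⟩ + (0.2401 + 0.1487i)|101⟩ + (-0.1866 - 0.1487i)|110⟩ + (-0.1243 - 0.1487i)|111⟩

H⊗3 gives amp(|y⟩) = (1/2√2) Σ_x (−1)^(x·y) amp(|x⟩), where x·y is the number of positions in which both x and y have a 1.
|000⟩: (-0.4397 + 0.6034 - 0.4207i + 0.5154)/(2√2) = (0.2401 - 0.1487i)
|001⟩: (-0.4397 - 0.6034 - 0.4207i - 0.5154)/(2√2) = (-0.551 - 0.1487i)
|010⟩: (-0.4397 + 0.6034 + 0.4207i - 0.5154)/(2√2) = (-0.1243 + 0.1487i)
|011⟩: (-0.4397 - 0.6034 + 0.4207i + 0.5154)/(2√2) = (-0.1866 + 0.1487i)
|100⟩: (-0.4397 - 0.6034 + 0.4207i - 0.5154)/(2√2) = (-0.551 + 0.1487i)
|101⟩: (-0.4397 + 0.6034 + 0.4207i + 0.5154)/(2√2) = (0.2401 + 0.1487i)
|110⟩: (-0.4397 - 0.6034 - 0.4207i + 0.5154)/(2√2) = (-0.1866 - 0.1487i)
|111⟩: (-0.4397 + 0.6034 - 0.4207i - 0.5154)/(2√2) = (-0.1243 - 0.1487i)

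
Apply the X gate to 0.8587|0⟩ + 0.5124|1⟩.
0.5124|0⟩ + 0.8587|1⟩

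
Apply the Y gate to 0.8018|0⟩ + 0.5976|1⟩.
-0.5976i|0⟩ + 0.8018i|1⟩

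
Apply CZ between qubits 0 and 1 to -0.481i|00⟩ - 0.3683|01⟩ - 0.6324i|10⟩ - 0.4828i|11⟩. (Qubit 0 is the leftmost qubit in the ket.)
-0.481i|00⟩ - 0.3683|01⟩ - 0.6324i|10⟩ + 0.4828i|11⟩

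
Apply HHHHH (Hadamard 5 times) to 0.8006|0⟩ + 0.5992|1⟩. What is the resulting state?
0.9898|0⟩ + 0.1424|1⟩

H² = I, so H^5 = H: a single Hadamard. With (a, b) = (0.8006, 0.5992), H gives ((a + b)/√2, (a − b)/√2) = (0.9898, 0.1424).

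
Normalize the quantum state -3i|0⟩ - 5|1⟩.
-0.5145i|0⟩ - 0.8575|1⟩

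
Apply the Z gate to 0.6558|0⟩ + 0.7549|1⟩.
0.6558|0⟩ - 0.7549|1⟩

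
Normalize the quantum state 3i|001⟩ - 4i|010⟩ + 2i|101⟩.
0.5571i|001⟩ - 0.7428i|010⟩ + 0.3714i|101⟩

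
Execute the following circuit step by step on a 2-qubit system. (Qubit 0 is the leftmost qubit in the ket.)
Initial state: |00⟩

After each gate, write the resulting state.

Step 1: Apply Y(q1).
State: i|01⟩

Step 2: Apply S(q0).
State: i|01⟩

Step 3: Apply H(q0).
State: (1/√2)i|01⟩ + (1/√2)i|11⟩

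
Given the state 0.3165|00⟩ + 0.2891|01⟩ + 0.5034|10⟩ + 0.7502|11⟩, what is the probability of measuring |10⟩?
0.2534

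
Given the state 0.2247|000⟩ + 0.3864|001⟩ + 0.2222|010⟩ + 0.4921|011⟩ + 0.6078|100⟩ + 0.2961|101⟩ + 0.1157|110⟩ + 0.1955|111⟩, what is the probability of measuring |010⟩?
0.04937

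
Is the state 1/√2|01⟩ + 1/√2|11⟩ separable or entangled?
Separable

Writing the state as a|00⟩ + b|01⟩ + c|10⟩ + d|11⟩, it is a product state iff ad − bc = 0.
Here (a, b, c, d) = (0, 1/√2, 0, 1/√2): ad − bc = (0)(1/√2) − (1/√2)(0) = 0, so the state is separable.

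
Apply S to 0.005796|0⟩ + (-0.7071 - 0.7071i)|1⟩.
0.005796|0⟩ + (0.7071 - 0.7071i)|1⟩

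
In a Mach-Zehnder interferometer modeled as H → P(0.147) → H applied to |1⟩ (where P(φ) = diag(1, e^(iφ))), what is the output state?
(0.005393 - 0.07324i)|0⟩ + (0.9946 + 0.07324i)|1⟩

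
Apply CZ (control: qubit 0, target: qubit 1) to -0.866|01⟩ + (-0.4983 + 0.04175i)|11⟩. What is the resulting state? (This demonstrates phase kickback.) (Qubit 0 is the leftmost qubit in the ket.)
-0.866|01⟩ + (0.4983 - 0.04175i)|11⟩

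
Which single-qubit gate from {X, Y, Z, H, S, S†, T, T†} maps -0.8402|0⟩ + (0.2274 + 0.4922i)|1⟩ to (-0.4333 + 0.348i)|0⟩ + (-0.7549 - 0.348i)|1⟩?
H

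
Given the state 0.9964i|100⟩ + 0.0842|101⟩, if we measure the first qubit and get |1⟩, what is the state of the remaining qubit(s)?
0.9964i|00⟩ + 0.0842|01⟩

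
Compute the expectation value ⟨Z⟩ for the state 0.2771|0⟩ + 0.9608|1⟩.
-0.8464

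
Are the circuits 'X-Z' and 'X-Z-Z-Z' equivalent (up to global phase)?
Yes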